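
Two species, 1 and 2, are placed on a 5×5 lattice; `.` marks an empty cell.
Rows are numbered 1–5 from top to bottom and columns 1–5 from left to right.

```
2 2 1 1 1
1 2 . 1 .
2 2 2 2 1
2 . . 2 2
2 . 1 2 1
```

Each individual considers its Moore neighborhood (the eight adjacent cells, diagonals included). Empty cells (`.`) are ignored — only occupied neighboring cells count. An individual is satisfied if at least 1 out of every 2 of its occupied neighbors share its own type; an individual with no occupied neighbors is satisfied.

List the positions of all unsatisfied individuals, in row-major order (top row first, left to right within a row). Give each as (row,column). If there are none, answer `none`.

Row 1: (1,1)2 2/3 ok · (1,2)2 2/4 ok · (1,3)1 2/4 ok · (1,4)1 3/3 ok · (1,5)1 2/2 ok
Row 2: (2,1)1 0/5 unhappy · (2,2)2 5/7 ok · (2,4)1 4/6 ok
Row 3: (3,1)2 3/4 ok · (3,2)2 4/5 ok · (3,3)2 4/5 ok · (3,4)2 3/5 ok · (3,5)1 1/4 unhappy
Row 4: (4,1)2 3/3 ok · (4,4)2 4/7 ok · (4,5)2 3/5 ok
Row 5: (5,1)2 1/1 ok · (5,3)1 0/2 unhappy · (5,4)2 2/4 ok · (5,5)1 0/3 unhappy

(2,1), (3,5), (5,3), (5,5)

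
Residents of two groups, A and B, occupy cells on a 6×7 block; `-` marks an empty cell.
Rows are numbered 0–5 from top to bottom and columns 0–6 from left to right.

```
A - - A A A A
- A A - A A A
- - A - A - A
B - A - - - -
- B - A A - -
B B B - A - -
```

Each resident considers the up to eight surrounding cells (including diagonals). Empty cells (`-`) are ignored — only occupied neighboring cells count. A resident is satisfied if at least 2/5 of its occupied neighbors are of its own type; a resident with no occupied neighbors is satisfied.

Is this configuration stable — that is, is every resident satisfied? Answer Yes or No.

Yes

Row 0: (0,0)A 1/1 ok · (0,3)A 3/3 ok · (0,4)A 4/4 ok · (0,5)A 5/5 ok · (0,6)A 3/3 ok
Row 1: (1,1)A 3/3 ok · (1,2)A 3/3 ok · (1,4)A 5/5 ok · (1,5)A 7/7 ok · (1,6)A 4/4 ok
Row 2: (2,2)A 3/3 ok · (2,4)A 2/2 ok · (2,6)A 2/2 ok
Row 3: (3,0)B 1/1 ok · (3,2)A 2/3 ok
Row 4: (4,1)B 4/5 ok · (4,3)A 3/4 ok · (4,4)A 2/2 ok
Row 5: (5,0)B 2/2 ok · (5,1)B 3/3 ok · (5,2)B 2/3 ok · (5,4)A 2/2 ok
All meet the threshold, so the configuration is stable.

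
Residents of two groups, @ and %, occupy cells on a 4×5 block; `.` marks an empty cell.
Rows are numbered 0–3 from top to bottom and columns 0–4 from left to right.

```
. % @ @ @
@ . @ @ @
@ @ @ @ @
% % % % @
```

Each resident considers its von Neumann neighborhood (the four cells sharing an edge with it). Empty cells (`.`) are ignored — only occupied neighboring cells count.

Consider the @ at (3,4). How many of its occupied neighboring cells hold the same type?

Occupied neighbors of (3,4): (2,4)=@, (3,3)=%.
Same type (@): 1 of 2.

1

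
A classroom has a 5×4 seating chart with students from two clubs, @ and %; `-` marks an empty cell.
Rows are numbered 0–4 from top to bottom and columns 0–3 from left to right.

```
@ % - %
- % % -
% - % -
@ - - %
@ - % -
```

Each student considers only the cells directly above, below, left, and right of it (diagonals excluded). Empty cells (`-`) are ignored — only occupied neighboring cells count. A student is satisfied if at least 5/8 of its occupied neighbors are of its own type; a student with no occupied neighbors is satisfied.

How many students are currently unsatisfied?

4

(0,0)@ 0/1 not
(0,1)% 1/2 not
(0,3)% 0/0 satisfied
(1,1)% 2/2 satisfied
(1,2)% 2/2 satisfied
(2,0)% 0/1 not
(2,2)% 1/1 satisfied
(3,0)@ 1/2 not
(3,3)% 0/0 satisfied
(4,0)@ 1/1 satisfied
(4,2)% 0/0 satisfied
Unsatisfied: (0,0), (0,1), (2,0), (3,0) — 4 in total.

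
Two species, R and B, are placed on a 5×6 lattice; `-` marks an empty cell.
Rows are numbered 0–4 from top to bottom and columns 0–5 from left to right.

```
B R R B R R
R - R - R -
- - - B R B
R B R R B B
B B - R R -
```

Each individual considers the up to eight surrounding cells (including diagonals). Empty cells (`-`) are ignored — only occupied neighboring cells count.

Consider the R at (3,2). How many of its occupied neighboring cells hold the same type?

2

Occupied neighbors of (3,2): (2,3)=B, (3,1)=B, (3,3)=R, (4,1)=B, (4,3)=R.
Same type (R): 2 of 5.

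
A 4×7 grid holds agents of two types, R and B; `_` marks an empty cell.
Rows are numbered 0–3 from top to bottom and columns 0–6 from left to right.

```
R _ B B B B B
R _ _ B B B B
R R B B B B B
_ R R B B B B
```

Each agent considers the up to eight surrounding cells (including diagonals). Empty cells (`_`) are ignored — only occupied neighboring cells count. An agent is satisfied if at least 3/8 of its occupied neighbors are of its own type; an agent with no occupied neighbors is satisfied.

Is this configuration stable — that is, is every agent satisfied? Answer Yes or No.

(0,0)R 1/1 satisfied
(0,2)B 2/2 satisfied
(0,3)B 4/4 satisfied
(0,4)B 5/5 satisfied
(0,5)B 5/5 satisfied
(0,6)B 3/3 satisfied
(1,0)R 3/3 satisfied
(1,3)B 7/7 satisfied
(1,4)B 8/8 satisfied
(1,5)B 8/8 satisfied
(1,6)B 5/5 satisfied
(2,0)R 3/3 satisfied
(2,1)R 4/5 satisfied
(2,2)B 3/6 satisfied
(2,3)B 6/7 satisfied
(2,4)B 8/8 satisfied
(2,5)B 8/8 satisfied
(2,6)B 5/5 satisfied
(3,1)R 3/4 satisfied
(3,2)R 2/5 satisfied
(3,3)B 4/5 satisfied
(3,4)B 5/5 satisfied
(3,5)B 5/5 satisfied
(3,6)B 3/3 satisfied
All meet the threshold, so the configuration is stable.

Yes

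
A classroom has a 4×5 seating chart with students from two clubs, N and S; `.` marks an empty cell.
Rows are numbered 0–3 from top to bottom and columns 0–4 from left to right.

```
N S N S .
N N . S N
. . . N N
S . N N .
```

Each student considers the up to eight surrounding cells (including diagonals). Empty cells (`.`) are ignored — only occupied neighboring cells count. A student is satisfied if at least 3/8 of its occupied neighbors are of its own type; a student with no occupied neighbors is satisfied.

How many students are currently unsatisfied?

4

Row 0: (0,0)N 2/3 ok · (0,1)S 0/4 unhappy · (0,2)N 1/4 unhappy · (0,3)S 1/3 unhappy
Row 1: (1,0)N 2/3 ok · (1,1)N 3/4 ok · (1,3)S 1/5 unhappy · (1,4)N 2/4 ok
Row 2: (2,3)N 4/5 ok · (2,4)N 3/4 ok
Row 3: (3,0)S 0/0 ok · (3,2)N 2/2 ok · (3,3)N 3/3 ok
Unsatisfied: (0,1), (0,2), (0,3), (1,3) — 4 in total.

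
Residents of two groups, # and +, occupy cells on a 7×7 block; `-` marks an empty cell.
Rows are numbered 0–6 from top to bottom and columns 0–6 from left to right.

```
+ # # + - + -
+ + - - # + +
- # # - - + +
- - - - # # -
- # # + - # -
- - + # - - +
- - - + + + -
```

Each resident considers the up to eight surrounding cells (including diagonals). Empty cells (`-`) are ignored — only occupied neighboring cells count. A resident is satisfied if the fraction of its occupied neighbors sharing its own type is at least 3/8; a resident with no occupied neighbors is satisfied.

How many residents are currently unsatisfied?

8

(0,0)+ 2/3 satisfied
(0,1)# 1/4 not
(0,2)# 1/3 not
(0,3)+ 0/2 not
(0,5)+ 2/3 satisfied
(1,0)+ 2/4 satisfied
(1,1)+ 2/6 not
(1,4)# 0/4 not
(1,5)+ 4/5 satisfied
(1,6)+ 4/4 satisfied
(2,1)# 1/3 not
(2,2)# 1/2 satisfied
(2,5)+ 3/6 satisfied
(2,6)+ 3/4 satisfied
(3,4)# 2/4 satisfied
(3,5)# 2/4 satisfied
(4,1)# 1/2 satisfied
(4,2)# 2/4 satisfied
(4,3)+ 1/4 not
(4,5)# 2/3 satisfied
(5,2)+ 2/5 satisfied
(5,3)# 1/5 not
(5,6)+ 1/2 satisfied
(6,3)+ 2/3 satisfied
(6,4)+ 2/3 satisfied
(6,5)+ 2/2 satisfied
Unsatisfied: (0,1), (0,2), (0,3), (1,1), (1,4), (2,1), (4,3), (5,3) — 8 in total.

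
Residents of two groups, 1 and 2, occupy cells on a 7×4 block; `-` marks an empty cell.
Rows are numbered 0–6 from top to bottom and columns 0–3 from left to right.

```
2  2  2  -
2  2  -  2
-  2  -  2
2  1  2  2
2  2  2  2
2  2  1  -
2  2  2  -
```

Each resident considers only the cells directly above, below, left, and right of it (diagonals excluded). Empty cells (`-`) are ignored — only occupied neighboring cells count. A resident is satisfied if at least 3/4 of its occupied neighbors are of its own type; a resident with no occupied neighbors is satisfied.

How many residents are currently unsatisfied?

6

Row 0: (0,0)2 2/2 ✓ · (0,1)2 3/3 ✓ · (0,2)2 1/1 ✓
Row 1: (1,0)2 2/2 ✓ · (1,1)2 3/3 ✓ · (1,3)2 1/1 ✓
Row 2: (2,1)2 1/2 ✗ · (2,3)2 2/2 ✓
Row 3: (3,0)2 1/2 ✗ · (3,1)1 0/4 ✗ · (3,2)2 2/3 ✗ · (3,3)2 3/3 ✓
Row 4: (4,0)2 3/3 ✓ · (4,1)2 3/4 ✓ · (4,2)2 3/4 ✓ · (4,3)2 2/2 ✓
Row 5: (5,0)2 3/3 ✓ · (5,1)2 3/4 ✓ · (5,2)1 0/3 ✗
Row 6: (6,0)2 2/2 ✓ · (6,1)2 3/3 ✓ · (6,2)2 1/2 ✗
Unsatisfied: (2,1), (3,0), (3,1), (3,2), (5,2), (6,2) — 6 in total.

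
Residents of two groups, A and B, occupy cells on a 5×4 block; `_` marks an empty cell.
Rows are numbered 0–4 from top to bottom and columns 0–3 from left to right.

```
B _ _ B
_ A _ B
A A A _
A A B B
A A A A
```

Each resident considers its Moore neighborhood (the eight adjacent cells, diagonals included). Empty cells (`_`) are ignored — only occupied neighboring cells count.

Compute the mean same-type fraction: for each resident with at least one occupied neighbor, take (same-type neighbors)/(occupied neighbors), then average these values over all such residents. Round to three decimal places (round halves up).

0.639

(0,0)B 0/1
(0,3)B 1/1
(1,1)A 3/4
(1,3)B 1/2
(2,0)A 4/4
(2,1)A 5/6
(2,2)A 3/6
(3,0)A 5/5
(3,1)A 7/8
(3,2)B 1/7
(3,3)B 1/4
(4,0)A 3/3
(4,1)A 4/5
(4,2)A 3/5
(4,3)A 1/3
Sum over 15 residents: 0/1 + 1/1 + 3/4 + 1/2 + 4/4 + 5/6 + 3/6 + 5/5 + 7/8 + 1/7 + 1/4 + 3/3 + 4/5 + 3/5 + 1/3 = 8051/840; mean = 8051/840 ÷ 15 = 8051/12600 = 0.638968… → 0.639.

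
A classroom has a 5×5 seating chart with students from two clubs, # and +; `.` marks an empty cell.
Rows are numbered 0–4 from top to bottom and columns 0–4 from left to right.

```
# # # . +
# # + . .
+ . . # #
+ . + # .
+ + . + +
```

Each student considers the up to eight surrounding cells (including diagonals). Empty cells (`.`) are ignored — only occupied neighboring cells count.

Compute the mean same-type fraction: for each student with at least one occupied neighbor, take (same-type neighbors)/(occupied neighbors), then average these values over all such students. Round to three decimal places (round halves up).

Row 0: (0,0)# 3/3 · (0,1)# 4/5 · (0,2)# 2/3 · (0,4)+ — no occupied neighbors
Row 1: (1,0)# 3/4 · (1,1)# 4/6 · (1,2)+ 0/4
Row 2: (2,0)+ 1/3 · (2,3)# 2/4 · (2,4)# 2/2
Row 3: (3,0)+ 3/3 · (3,2)+ 2/4 · (3,3)# 2/5
Row 4: (4,0)+ 2/2 · (4,1)+ 3/3 · (4,3)+ 2/3 · (4,4)+ 1/2
Sum over 16 students: 3/3 + 4/5 + 2/3 + 3/4 + 4/6 + 0/4 + 1/3 + 2/4 + 2/2 + 3/3 + 2/4 + 2/5 + 2/2 + 3/3 + 2/3 + 1/2 = 647/60; mean = 647/60 ÷ 16 = 647/960 = 0.673958… → 0.674.

0.674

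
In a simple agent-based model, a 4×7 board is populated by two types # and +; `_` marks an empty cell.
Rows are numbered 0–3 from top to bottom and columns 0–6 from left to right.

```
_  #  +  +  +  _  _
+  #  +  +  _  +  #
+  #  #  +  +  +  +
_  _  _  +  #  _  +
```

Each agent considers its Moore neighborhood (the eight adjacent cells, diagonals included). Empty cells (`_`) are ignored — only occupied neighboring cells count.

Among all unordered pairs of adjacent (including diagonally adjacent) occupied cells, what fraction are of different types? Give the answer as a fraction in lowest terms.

7/16

Scan each occupied cell's neighbors to the right and below (and the two forward diagonals) so each pair is counted once.
Row 0: #(0,1)–+(0,2)≠ #(0,1)–#(1,1)= #(0,1)–+(1,2)≠ #(0,1)–+(1,0)≠ +(0,2)–+(0,3)= +(0,2)–+(1,2)= +(0,2)–+(1,3)= +(0,2)–#(1,1)≠ +(0,3)–+(0,4)= +(0,3)–+(1,3)= +(0,3)–+(1,2)= +(0,4)–+(1,5)= +(0,4)–+(1,3)=  → 4/13 unlike.
Row 1: +(1,0)–#(1,1)≠ +(1,0)–+(2,0)= +(1,0)–#(2,1)≠ #(1,1)–+(1,2)≠ #(1,1)–#(2,1)= #(1,1)–#(2,2)= #(1,1)–+(2,0)≠ +(1,2)–+(1,3)= +(1,2)–#(2,2)≠ +(1,2)–+(2,3)= +(1,2)–#(2,1)≠ +(1,3)–+(2,3)= +(1,3)–+(2,4)= +(1,3)–#(2,2)≠ +(1,5)–#(1,6)≠ +(1,5)–+(2,5)= +(1,5)–+(2,6)= +(1,5)–+(2,4)= #(1,6)–+(2,6)≠ #(1,6)–+(2,5)≠  → 10/20 unlike.
Row 2: +(2,0)–#(2,1)≠ #(2,1)–#(2,2)= #(2,2)–+(2,3)≠ #(2,2)–+(3,3)≠ +(2,3)–+(2,4)= +(2,3)–+(3,3)= +(2,3)–#(3,4)≠ +(2,4)–+(2,5)= +(2,4)–#(3,4)≠ +(2,4)–+(3,3)= +(2,5)–+(2,6)= +(2,5)–+(3,6)= +(2,5)–#(3,4)≠ +(2,6)–+(3,6)=  → 6/14 unlike.
Row 3: +(3,3)–#(3,4)≠  → 1/1 unlike.
Total adjacent occupied pairs: 48; unlike-type pairs: 21.
21/48 reduces to 7/16.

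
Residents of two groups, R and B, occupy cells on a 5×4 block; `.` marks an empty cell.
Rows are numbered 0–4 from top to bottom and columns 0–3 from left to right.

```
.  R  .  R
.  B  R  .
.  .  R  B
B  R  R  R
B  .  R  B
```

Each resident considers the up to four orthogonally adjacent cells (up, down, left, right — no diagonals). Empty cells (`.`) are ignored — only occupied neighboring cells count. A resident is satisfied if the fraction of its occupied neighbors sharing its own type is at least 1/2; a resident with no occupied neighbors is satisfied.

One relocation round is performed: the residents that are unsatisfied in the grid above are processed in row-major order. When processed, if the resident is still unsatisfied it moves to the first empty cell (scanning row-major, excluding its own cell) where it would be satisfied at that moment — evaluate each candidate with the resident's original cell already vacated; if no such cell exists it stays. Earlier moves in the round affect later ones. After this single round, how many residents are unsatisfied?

1

Initially unsatisfied (in order): (0,1), (1,1), (2,3), (3,3), (4,3).
  (0,1) → (0,0).
  (1,1) → (2,0).
  (2,3) → (1,0).
  (3,3): now satisfied by earlier moves; stays.
  (4,3) → (1,1).
Resulting grid:
R . . R
B B R .
B . R .
B R R R
B . R .
Unsatisfied now: (0,0).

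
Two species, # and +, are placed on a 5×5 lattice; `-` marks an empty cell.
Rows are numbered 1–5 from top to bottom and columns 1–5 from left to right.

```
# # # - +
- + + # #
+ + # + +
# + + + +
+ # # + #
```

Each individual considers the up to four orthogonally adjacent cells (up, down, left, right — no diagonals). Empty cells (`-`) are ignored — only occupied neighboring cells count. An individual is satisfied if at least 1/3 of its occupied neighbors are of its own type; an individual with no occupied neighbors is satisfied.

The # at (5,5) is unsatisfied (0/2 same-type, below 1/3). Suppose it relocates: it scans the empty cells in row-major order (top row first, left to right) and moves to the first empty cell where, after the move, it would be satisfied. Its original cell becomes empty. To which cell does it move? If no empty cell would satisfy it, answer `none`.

Vacating (5,5). Empty cells in order:
  (1,4): 2/3 same-type → satisfied — stop here.

(1,4)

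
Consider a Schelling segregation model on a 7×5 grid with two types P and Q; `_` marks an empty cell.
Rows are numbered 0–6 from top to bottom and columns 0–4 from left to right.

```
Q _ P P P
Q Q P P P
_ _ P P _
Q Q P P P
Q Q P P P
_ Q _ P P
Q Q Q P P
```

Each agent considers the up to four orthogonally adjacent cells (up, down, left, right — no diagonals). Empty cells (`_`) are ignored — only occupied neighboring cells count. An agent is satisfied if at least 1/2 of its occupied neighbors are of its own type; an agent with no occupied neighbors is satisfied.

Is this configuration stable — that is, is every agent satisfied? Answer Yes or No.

Yes

(0,0)Q 1/1 ✓
(0,2)P 2/2 ✓
(0,3)P 3/3 ✓
(0,4)P 2/2 ✓
(1,0)Q 2/2 ✓
(1,1)Q 1/2 ✓
(1,2)P 3/4 ✓
(1,3)P 4/4 ✓
(1,4)P 2/2 ✓
(2,2)P 3/3 ✓
(2,3)P 3/3 ✓
(3,0)Q 2/2 ✓
(3,1)Q 2/3 ✓
(3,2)P 3/4 ✓
(3,3)P 4/4 ✓
(3,4)P 2/2 ✓
(4,0)Q 2/2 ✓
(4,1)Q 3/4 ✓
(4,2)P 2/3 ✓
(4,3)P 4/4 ✓
(4,4)P 3/3 ✓
(5,1)Q 2/2 ✓
(5,3)P 3/3 ✓
(5,4)P 3/3 ✓
(6,0)Q 1/1 ✓
(6,1)Q 3/3 ✓
(6,2)Q 1/2 ✓
(6,3)P 2/3 ✓
(6,4)P 2/2 ✓
All meet the threshold, so the configuration is stable.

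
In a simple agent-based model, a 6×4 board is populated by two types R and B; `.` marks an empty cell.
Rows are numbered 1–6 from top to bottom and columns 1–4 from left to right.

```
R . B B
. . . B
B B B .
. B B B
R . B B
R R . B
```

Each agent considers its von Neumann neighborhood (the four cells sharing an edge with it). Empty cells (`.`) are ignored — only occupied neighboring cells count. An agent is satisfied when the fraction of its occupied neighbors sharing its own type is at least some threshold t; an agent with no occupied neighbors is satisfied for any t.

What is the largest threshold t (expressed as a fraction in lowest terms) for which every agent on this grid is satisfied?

Row 1: (1,1)R — no occupied neighbors · (1,3)B 1/1 · (1,4)B 2/2
Row 2: (2,4)B 1/1
Row 3: (3,1)B 1/1 · (3,2)B 3/3 · (3,3)B 2/2
Row 4: (4,2)B 2/2 · (4,3)B 4/4 · (4,4)B 2/2
Row 5: (5,1)R 1/1 · (5,3)B 2/2 · (5,4)B 3/3
Row 6: (6,1)R 2/2 · (6,2)R 1/1 · (6,4)B 1/1
The smallest same-type fraction is 1/1 at (1,3), which reduces to 1/1. Any threshold above that leaves this agent unsatisfied.

1/1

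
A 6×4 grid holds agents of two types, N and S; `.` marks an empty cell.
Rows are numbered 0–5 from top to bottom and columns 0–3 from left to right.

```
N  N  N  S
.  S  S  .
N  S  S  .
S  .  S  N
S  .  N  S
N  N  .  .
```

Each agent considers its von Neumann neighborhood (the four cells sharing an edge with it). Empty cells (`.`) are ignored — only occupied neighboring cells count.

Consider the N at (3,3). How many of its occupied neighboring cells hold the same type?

Occupied neighbors of (3,3): (4,3)=S, (3,2)=S.
Same type (N): 0 of 2.

0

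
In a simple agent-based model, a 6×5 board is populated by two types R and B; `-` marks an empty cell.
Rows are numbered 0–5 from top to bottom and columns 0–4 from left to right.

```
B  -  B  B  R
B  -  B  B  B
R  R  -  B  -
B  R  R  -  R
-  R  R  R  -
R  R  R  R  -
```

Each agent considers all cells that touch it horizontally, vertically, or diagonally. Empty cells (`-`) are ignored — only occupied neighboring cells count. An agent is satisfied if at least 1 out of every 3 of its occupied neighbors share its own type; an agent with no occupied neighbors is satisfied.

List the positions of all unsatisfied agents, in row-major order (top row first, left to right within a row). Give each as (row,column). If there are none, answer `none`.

Row 0: (0,0)B 1/1 ✓ · (0,2)B 3/3 ✓ · (0,3)B 4/5 ✓ · (0,4)R 0/3 ✗
Row 1: (1,0)B 1/3 ✓ · (1,2)B 4/5 ✓ · (1,3)B 5/6 ✓ · (1,4)B 3/4 ✓
Row 2: (2,0)R 2/4 ✓ · (2,1)R 3/6 ✓ · (2,3)B 3/5 ✓
Row 3: (3,0)B 0/4 ✗ · (3,1)R 5/6 ✓ · (3,2)R 5/6 ✓ · (3,4)R 1/2 ✓
Row 4: (4,1)R 6/7 ✓ · (4,2)R 7/7 ✓ · (4,3)R 5/5 ✓
Row 5: (5,0)R 2/2 ✓ · (5,1)R 4/4 ✓ · (5,2)R 5/5 ✓ · (5,3)R 3/3 ✓

(0,4), (3,0)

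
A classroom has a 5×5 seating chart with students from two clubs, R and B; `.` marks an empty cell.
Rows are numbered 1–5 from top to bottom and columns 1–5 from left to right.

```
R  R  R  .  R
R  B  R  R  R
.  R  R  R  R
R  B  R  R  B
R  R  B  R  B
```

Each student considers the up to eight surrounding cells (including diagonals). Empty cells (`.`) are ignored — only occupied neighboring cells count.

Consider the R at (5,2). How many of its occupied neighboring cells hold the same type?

3

Occupied neighbors of (5,2): (4,1)=R, (4,2)=B, (4,3)=R, (5,1)=R, (5,3)=B.
Same type (R): 3 of 5.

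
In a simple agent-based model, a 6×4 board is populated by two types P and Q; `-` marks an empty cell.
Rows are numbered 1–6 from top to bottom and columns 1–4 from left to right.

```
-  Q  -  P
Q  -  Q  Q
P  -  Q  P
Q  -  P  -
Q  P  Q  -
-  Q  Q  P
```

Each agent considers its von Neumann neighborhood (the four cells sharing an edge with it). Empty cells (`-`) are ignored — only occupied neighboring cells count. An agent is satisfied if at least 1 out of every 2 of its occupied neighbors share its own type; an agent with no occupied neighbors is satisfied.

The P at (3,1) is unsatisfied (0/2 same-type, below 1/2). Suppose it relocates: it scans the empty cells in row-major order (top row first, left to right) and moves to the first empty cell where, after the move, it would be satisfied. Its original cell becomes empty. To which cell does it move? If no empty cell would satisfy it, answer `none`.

Vacating (3,1). Empty cells in order:
  (1,1): 0/2 same-type → still unsatisfied.
  (1,3): 1/3 same-type → still unsatisfied.
  (2,2): 0/3 same-type → still unsatisfied.
  (3,2): 0/1 same-type → still unsatisfied.
  (4,2): 2/3 same-type → satisfied — stop here.

(4,2)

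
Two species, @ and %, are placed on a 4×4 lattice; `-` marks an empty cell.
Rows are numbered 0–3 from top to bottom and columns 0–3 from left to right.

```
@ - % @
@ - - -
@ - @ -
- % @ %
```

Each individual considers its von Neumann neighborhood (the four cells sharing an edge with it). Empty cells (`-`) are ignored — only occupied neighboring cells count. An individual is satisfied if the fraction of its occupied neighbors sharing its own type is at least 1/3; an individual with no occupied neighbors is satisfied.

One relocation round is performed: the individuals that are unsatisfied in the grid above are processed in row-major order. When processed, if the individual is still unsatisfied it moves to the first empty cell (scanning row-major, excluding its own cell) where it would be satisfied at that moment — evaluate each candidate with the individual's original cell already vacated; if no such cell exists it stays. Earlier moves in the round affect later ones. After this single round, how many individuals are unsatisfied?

0

Initially unsatisfied (in order): (0,2), (0,3), (3,1), (3,3).
  (0,2) → (2,1).
  (0,3): now satisfied by earlier moves; stays.
  (3,1): now satisfied by earlier moves; stays.
  (3,3) → (1,1).
Resulting grid:
@ - - @
@ % - -
@ % @ -
- % @ -
All satisfied now.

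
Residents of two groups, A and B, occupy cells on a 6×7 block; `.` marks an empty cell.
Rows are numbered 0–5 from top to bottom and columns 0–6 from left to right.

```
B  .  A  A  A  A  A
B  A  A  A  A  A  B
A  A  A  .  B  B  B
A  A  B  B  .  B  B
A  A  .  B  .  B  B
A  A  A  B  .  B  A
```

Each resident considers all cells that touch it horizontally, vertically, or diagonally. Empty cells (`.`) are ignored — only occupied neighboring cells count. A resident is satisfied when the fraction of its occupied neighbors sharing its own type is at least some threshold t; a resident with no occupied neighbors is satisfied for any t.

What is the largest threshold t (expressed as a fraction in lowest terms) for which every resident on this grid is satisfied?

(0,0)B 1/2
(0,2)A 4/4
(0,3)A 5/5
(0,4)A 5/5
(0,5)A 4/5
(0,6)A 2/3
(1,0)B 1/4
(1,1)A 5/7
(1,2)A 6/6
(1,3)A 6/7
(1,4)A 5/7
(1,5)A 4/8
(1,6)B 2/5
(2,0)A 4/5
(2,1)A 6/8
(2,2)A 5/7
(2,4)B 3/6
(2,5)B 5/7
(2,6)B 4/5
(3,0)A 5/5
(3,1)A 6/7
(3,2)B 2/6
(3,3)B 3/4
(3,5)B 6/6
(3,6)B 5/5
(4,0)A 5/5
(4,1)A 6/7
(4,3)B 3/4
(4,5)B 4/5
(4,6)B 4/5
(5,0)A 3/3
(5,1)A 4/4
(5,2)A 2/4
(5,3)B 1/2
(5,5)B 2/3
(5,6)A 0/3
The smallest same-type fraction is 0/3 at (5,6), which reduces to 0/1. Any threshold above that leaves this resident unsatisfied.

0/1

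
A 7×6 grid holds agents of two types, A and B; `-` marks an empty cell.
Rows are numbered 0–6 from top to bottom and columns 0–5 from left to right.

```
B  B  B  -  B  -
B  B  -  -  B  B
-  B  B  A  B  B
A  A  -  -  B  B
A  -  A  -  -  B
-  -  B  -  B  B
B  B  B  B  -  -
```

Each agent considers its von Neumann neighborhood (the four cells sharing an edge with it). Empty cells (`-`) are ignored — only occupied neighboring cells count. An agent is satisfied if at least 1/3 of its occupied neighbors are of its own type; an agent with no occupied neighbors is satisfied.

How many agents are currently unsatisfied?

(0,0)B 2/2 ok
(0,1)B 3/3 ok
(0,2)B 1/1 ok
(0,4)B 1/1 ok
(1,0)B 2/2 ok
(1,1)B 3/3 ok
(1,4)B 3/3 ok
(1,5)B 2/2 ok
(2,1)B 2/3 ok
(2,2)B 1/2 ok
(2,3)A 0/2 unhappy
(2,4)B 3/4 ok
(2,5)B 3/3 ok
(3,0)A 2/2 ok
(3,1)A 1/2 ok
(3,4)B 2/2 ok
(3,5)B 3/3 ok
(4,0)A 1/1 ok
(4,2)A 0/1 unhappy
(4,5)B 2/2 ok
(5,2)B 1/2 ok
(5,4)B 1/1 ok
(5,5)B 2/2 ok
(6,0)B 1/1 ok
(6,1)B 2/2 ok
(6,2)B 3/3 ok
(6,3)B 1/1 ok
Unsatisfied: (2,3), (4,2) — 2 in total.

2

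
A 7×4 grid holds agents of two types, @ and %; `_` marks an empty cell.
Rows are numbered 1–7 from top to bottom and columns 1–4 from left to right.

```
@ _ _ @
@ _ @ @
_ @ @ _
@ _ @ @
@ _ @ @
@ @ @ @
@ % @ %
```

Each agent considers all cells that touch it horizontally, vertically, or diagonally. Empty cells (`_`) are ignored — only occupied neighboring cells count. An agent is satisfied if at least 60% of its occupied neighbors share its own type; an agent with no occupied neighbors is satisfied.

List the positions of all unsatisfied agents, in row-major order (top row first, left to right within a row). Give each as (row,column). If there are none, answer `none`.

Row 1: (1,1)@ 1/1 satisfied · (1,4)@ 2/2 satisfied
Row 2: (2,1)@ 2/2 satisfied · (2,3)@ 4/4 satisfied · (2,4)@ 3/3 satisfied
Row 3: (3,2)@ 5/5 satisfied · (3,3)@ 5/5 satisfied
Row 4: (4,1)@ 2/2 satisfied · (4,3)@ 5/5 satisfied · (4,4)@ 4/4 satisfied
Row 5: (5,1)@ 3/3 satisfied · (5,3)@ 6/6 satisfied · (5,4)@ 5/5 satisfied
Row 6: (6,1)@ 3/4 satisfied · (6,2)@ 6/7 satisfied · (6,3)@ 5/7 satisfied · (6,4)@ 4/5 satisfied
Row 7: (7,1)@ 2/3 satisfied · (7,2)% 0/5 not · (7,3)@ 3/5 satisfied · (7,4)% 0/3 not

(7,2), (7,4)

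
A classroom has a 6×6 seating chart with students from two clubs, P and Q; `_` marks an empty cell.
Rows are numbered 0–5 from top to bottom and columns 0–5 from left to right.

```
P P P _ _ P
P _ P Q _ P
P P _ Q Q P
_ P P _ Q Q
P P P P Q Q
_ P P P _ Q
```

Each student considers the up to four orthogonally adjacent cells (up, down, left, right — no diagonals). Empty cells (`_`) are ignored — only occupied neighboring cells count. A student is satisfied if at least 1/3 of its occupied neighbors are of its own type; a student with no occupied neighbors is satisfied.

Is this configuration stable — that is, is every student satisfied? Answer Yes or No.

Row 0: (0,0)P 2/2 satisfied · (0,1)P 2/2 satisfied · (0,2)P 2/2 satisfied · (0,5)P 1/1 satisfied
Row 1: (1,0)P 2/2 satisfied · (1,2)P 1/2 satisfied · (1,3)Q 1/2 satisfied · (1,5)P 2/2 satisfied
Row 2: (2,0)P 2/2 satisfied · (2,1)P 2/2 satisfied · (2,3)Q 2/2 satisfied · (2,4)Q 2/3 satisfied · (2,5)P 1/3 satisfied
Row 3: (3,1)P 3/3 satisfied · (3,2)P 2/2 satisfied · (3,4)Q 3/3 satisfied · (3,5)Q 2/3 satisfied
Row 4: (4,0)P 1/1 satisfied · (4,1)P 4/4 satisfied · (4,2)P 4/4 satisfied · (4,3)P 2/3 satisfied · (4,4)Q 2/3 satisfied · (4,5)Q 3/3 satisfied
Row 5: (5,1)P 2/2 satisfied · (5,2)P 3/3 satisfied · (5,3)P 2/2 satisfied · (5,5)Q 1/1 satisfied
All meet the threshold, so the configuration is stable.

Yes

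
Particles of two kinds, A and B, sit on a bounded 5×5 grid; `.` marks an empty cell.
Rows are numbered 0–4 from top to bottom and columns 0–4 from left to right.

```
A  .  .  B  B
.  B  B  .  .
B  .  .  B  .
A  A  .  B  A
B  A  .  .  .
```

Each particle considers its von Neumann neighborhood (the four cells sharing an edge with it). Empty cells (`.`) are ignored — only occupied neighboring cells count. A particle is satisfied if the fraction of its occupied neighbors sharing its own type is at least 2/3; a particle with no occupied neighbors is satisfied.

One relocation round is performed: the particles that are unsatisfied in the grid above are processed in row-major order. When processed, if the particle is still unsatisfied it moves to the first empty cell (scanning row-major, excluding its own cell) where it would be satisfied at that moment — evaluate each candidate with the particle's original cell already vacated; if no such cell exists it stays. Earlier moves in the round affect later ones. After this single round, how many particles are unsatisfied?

1

Initially unsatisfied (in order): (2,0), (3,0), (3,3), (3,4), (4,0), (4,1).
  (2,0) → (0,2).
  (3,0) → (2,0).
  (3,3) → (0,1).
  (3,4): now satisfied by earlier moves; stays.
  (4,0) → (1,3).
  (4,1): now satisfied by earlier moves; stays.
Resulting grid:
A B B B B
. B B B .
A . . B .
. A . . A
. A . . .
Unsatisfied now: (0,0).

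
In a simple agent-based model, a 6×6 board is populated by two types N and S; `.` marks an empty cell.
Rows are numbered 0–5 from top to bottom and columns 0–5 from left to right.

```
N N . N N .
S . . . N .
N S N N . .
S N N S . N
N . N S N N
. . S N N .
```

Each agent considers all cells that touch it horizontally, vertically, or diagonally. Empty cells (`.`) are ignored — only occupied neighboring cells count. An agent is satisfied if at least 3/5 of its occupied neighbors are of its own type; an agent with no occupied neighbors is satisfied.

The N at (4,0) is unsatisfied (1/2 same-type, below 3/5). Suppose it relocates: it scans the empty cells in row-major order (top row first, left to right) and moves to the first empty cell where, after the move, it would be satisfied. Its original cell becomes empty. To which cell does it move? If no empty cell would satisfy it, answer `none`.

(0,2)

Vacating (4,0). Empty cells in order:
  (0,2): 2/2 same-type → satisfied — stop here.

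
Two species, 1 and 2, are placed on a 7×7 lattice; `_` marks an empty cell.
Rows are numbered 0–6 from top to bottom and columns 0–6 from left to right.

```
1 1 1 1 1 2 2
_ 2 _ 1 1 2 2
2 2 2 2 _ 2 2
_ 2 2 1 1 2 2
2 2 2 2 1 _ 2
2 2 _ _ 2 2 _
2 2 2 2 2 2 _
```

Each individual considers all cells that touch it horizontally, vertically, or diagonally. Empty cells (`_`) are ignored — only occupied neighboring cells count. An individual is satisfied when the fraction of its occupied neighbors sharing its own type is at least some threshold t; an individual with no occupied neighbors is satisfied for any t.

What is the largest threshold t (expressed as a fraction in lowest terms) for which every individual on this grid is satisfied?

(0,0)1 1/2
(0,1)1 2/3
(0,2)1 3/4
(0,3)1 4/4
(0,4)1 3/5
(0,5)2 3/5
(0,6)2 3/3
(1,1)2 3/6
(1,3)1 4/6
(1,4)1 3/7
(1,5)2 5/7
(1,6)2 5/5
(2,0)2 3/3
(2,1)2 5/5
(2,2)2 5/7
(2,3)2 2/6
(2,5)2 5/7
(2,6)2 5/5
(3,1)2 7/7
(3,2)2 7/8
(3,3)1 2/7
(3,4)1 2/6
(3,5)2 4/6
(3,6)2 4/4
(4,0)2 4/4
(4,1)2 6/6
(4,2)2 5/6
(4,3)2 3/6
(4,4)1 2/6
(4,6)2 3/3
(5,0)2 5/5
(5,1)2 7/7
(5,4)2 5/6
(5,5)2 4/5
(6,0)2 3/3
(6,1)2 4/4
(6,2)2 3/3
(6,3)2 3/3
(6,4)2 4/4
(6,5)2 3/3
The smallest same-type fraction is 2/7 at (3,3), which reduces to 2/7. Any threshold above that leaves this individual unsatisfied.

2/7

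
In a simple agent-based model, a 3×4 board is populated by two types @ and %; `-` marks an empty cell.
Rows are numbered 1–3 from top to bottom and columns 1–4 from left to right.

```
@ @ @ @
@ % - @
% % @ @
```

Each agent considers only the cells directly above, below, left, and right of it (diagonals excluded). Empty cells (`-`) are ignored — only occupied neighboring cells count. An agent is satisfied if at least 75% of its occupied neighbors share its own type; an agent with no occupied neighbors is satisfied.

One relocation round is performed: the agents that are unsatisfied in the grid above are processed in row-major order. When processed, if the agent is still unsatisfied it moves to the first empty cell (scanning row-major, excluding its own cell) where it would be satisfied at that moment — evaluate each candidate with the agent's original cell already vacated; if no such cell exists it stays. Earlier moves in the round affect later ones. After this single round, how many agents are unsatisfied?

Initially unsatisfied (in order): (1,2), (2,1), (2,2), (3,1), (3,2), (3,3).
  (1,2) → (2,3).
  (2,1): no empty cell satisfies it; stays.
  (2,2): no empty cell satisfies it; stays.
  (3,1): no empty cell satisfies it; stays.
  (3,2): no empty cell satisfies it; stays.
  (3,3): no empty cell satisfies it; stays.
Resulting grid:
@ - @ @
@ % @ @
% % @ @
Unsatisfied now: (2,1), (2,2), (3,1), (3,2), (3,3).

5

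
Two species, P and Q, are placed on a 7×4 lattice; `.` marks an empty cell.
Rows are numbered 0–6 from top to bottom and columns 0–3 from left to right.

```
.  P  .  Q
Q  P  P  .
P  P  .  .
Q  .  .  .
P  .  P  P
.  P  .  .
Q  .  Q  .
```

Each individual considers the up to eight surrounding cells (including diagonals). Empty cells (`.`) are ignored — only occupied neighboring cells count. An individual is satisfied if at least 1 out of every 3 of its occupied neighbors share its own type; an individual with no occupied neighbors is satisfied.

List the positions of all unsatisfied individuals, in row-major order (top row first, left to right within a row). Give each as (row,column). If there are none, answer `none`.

(0,1)P 2/3 ✓
(0,3)Q 0/1 ✗
(1,0)Q 0/4 ✗
(1,1)P 4/5 ✓
(1,2)P 3/4 ✓
(2,0)P 2/4 ✓
(2,1)P 3/5 ✓
(3,0)Q 0/3 ✗
(4,0)P 1/2 ✓
(4,2)P 2/2 ✓
(4,3)P 1/1 ✓
(5,1)P 2/4 ✓
(6,0)Q 0/1 ✗
(6,2)Q 0/1 ✗

(0,3), (1,0), (3,0), (6,0), (6,2)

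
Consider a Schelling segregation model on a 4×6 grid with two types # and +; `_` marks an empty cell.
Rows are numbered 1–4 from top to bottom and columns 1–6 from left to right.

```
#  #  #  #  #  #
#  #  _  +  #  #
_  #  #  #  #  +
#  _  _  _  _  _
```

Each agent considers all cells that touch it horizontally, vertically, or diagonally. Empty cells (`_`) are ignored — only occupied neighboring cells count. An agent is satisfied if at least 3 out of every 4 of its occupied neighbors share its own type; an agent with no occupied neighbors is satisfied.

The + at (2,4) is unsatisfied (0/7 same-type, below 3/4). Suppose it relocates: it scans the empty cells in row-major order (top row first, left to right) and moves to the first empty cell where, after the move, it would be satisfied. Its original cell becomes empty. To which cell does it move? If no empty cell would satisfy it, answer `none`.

Vacating (2,4). Empty cells in order:
  (2,3): 0/7 same-type → still unsatisfied.
  (3,1): 0/4 same-type → still unsatisfied.
  (4,2): 0/3 same-type → still unsatisfied.
  (4,3): 0/3 same-type → still unsatisfied.
  (4,4): 0/3 same-type → still unsatisfied.
  (4,5): 1/3 same-type → still unsatisfied.
  (4,6): 1/2 same-type → still unsatisfied.

none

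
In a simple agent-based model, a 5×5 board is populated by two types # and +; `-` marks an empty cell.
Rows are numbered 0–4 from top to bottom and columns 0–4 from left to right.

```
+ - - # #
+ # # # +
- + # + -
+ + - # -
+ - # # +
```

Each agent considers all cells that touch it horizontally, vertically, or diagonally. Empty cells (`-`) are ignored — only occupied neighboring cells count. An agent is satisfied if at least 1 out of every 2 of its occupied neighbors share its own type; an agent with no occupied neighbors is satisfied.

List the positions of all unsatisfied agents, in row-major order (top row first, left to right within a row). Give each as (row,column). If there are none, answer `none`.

Row 0: (0,0)+ 1/2 ✓ · (0,3)# 3/4 ✓ · (0,4)# 2/3 ✓
Row 1: (1,0)+ 2/3 ✓ · (1,1)# 2/5 ✗ · (1,2)# 4/6 ✓ · (1,3)# 4/6 ✓ · (1,4)+ 1/4 ✗
Row 2: (2,1)+ 3/6 ✓ · (2,2)# 4/7 ✓ · (2,3)+ 1/5 ✗
Row 3: (3,0)+ 3/3 ✓ · (3,1)+ 3/5 ✓ · (3,3)# 3/5 ✓
Row 4: (4,0)+ 2/2 ✓ · (4,2)# 2/3 ✓ · (4,3)# 2/3 ✓ · (4,4)+ 0/2 ✗

(1,1), (1,4), (2,3), (4,4)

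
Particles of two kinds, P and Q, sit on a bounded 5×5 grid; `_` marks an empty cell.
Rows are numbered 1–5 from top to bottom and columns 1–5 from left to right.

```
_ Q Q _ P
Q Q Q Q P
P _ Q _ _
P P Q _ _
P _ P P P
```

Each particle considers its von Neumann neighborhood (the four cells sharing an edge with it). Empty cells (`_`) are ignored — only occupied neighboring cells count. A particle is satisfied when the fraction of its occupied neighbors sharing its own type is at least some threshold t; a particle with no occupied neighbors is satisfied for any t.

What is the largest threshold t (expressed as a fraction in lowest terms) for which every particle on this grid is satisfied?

(1,2)Q 2/2
(1,3)Q 2/2
(1,5)P 1/1
(2,1)Q 1/2
(2,2)Q 3/3
(2,3)Q 4/4
(2,4)Q 1/2
(2,5)P 1/2
(3,1)P 1/2
(3,3)Q 2/2
(4,1)P 3/3
(4,2)P 1/2
(4,3)Q 1/3
(5,1)P 1/1
(5,3)P 1/2
(5,4)P 2/2
(5,5)P 1/1
The smallest same-type fraction is 1/3 at (4,3), which reduces to 1/3. Any threshold above that leaves this particle unsatisfied.

1/3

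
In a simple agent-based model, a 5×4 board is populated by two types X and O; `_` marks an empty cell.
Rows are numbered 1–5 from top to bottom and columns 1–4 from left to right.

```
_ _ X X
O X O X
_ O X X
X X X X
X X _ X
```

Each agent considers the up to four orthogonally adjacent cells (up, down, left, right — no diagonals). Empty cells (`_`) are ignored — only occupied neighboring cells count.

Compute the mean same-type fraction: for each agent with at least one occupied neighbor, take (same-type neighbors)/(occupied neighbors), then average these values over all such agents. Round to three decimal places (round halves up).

0.651

(1,3)X 1/2
(1,4)X 2/2
(2,1)O 0/1
(2,2)X 0/3
(2,3)O 0/4
(2,4)X 2/3
(3,2)O 0/3
(3,3)X 2/4
(3,4)X 3/3
(4,1)X 2/2
(4,2)X 3/4
(4,3)X 3/3
(4,4)X 3/3
(5,1)X 2/2
(5,2)X 2/2
(5,4)X 1/1
Sum over 16 agents: 1/2 + 2/2 + 0/1 + 0/3 + 0/4 + 2/3 + 0/3 + 2/4 + 3/3 + 2/2 + 3/4 + 3/3 + 3/3 + 2/2 + 2/2 + 1/1 = 125/12; mean = 125/12 ÷ 16 = 125/192 = 0.651041… → 0.651.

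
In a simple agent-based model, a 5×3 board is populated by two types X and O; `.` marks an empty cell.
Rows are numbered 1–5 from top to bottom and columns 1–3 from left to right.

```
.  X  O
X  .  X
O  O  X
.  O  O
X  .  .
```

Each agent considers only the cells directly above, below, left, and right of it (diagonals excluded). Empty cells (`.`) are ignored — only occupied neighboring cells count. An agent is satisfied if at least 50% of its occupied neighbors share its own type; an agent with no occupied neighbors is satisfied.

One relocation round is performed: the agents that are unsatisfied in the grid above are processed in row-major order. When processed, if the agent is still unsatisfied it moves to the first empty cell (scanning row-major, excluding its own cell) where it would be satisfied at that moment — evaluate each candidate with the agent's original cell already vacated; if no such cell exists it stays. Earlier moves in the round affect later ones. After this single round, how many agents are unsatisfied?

Initially unsatisfied (in order): (1,2), (1,3), (2,1), (3,3).
  (1,2) → (1,1).
  (1,3) → (4,1).
  (2,1): now satisfied by earlier moves; stays.
  (3,3) → (1,2).
Resulting grid:
X X .
X . X
O O .
O O O
X . .
Unsatisfied now: (5,1).

1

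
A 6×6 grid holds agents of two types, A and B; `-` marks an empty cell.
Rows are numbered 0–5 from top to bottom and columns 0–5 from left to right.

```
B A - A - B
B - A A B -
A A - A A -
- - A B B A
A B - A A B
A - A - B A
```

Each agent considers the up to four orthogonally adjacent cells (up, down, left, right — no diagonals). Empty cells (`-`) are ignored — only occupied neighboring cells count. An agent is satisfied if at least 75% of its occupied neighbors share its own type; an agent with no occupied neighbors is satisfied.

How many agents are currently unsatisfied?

18

Row 0: (0,0)B 1/2 unhappy · (0,1)A 0/1 unhappy · (0,3)A 1/1 ok · (0,5)B 0/0 ok
Row 1: (1,0)B 1/2 unhappy · (1,2)A 1/1 ok · (1,3)A 3/4 ok · (1,4)B 0/2 unhappy
Row 2: (2,0)A 1/2 unhappy · (2,1)A 1/1 ok · (2,3)A 2/3 unhappy · (2,4)A 1/3 unhappy
Row 3: (3,2)A 0/1 unhappy · (3,3)B 1/4 unhappy · (3,4)B 1/4 unhappy · (3,5)A 0/2 unhappy
Row 4: (4,0)A 1/2 unhappy · (4,1)B 0/1 unhappy · (4,3)A 1/2 unhappy · (4,4)A 1/4 unhappy · (4,5)B 0/3 unhappy
Row 5: (5,0)A 1/1 ok · (5,2)A 0/0 ok · (5,4)B 0/2 unhappy · (5,5)A 0/2 unhappy
Unsatisfied: (0,0), (0,1), (1,0), (1,4), (2,0), (2,3), (2,4), (3,2), (3,3), (3,4), (3,5), (4,0), (4,1), (4,3), (4,4), (4,5), (5,4), (5,5) — 18 in total.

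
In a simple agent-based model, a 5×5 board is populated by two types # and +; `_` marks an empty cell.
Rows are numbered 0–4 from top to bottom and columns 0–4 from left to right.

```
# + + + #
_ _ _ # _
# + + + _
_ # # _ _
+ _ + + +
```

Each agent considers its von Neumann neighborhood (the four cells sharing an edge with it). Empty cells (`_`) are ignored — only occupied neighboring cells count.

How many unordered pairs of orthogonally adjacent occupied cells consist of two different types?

Scan each occupied cell's neighbors to the right and below so each pair is counted once.
From row 0: 3 unlike of 5 pairs (running 3/5).
From row 1: 1 unlike of 1 pairs (running 4/6).
From row 2: 3 unlike of 5 pairs (running 7/11).
From row 3: 1 unlike of 2 pairs (running 8/13).
From row 4: 0 unlike of 2 pairs (running 8/15).
Total adjacent occupied pairs: 15; unlike-type pairs: 8.

8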